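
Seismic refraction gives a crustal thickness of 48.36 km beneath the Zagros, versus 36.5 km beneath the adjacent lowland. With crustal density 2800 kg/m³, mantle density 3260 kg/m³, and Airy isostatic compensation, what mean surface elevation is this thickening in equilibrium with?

1.67 km

Excess crust Δ = 48.36 km − 36.5 km = 11.86 km, split between elevation h and root r with h + r = Δ.
Airy balance ρ_c h = (ρ_m − ρ_c) r gives r = h ρ_c/(ρ_m − ρ_c), so h (1 + ρ_c/(ρ_m − ρ_c)) = Δ, i.e. h = Δ (ρ_m − ρ_c)/ρ_m.
h = 11.86 km × 460/3260 = 1.67 km.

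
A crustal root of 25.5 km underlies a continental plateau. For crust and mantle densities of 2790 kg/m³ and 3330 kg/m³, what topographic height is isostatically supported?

4.94 km

In Airy isostatic equilibrium: ρ_c h = (ρ_m − ρ_c) r.
h = r (ρ_m − ρ_c) / ρ_c = 25.5 km × (3330 − 2790) / 2790 = 4.94 km.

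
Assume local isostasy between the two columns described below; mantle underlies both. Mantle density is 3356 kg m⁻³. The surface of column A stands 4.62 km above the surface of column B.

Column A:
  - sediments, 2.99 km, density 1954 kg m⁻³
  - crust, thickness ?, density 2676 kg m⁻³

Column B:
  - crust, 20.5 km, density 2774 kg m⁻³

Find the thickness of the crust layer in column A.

34.2 km

Take the compensation level at the base of the deeper column (depth z_c below the surface of column A) and equate Σ ρ_i t_i down to z_c; mantle fills any gap and the z_c terms cancel.
Column A: 2.99×1954 + x×2676 + (z_c − 2.99 − x)×3356
Column B: 4.62×0 + 20.5×2774 + (z_c − 4.62 − 20.5)×3356
The z_c×3356 term appears on both sides and cancels. Collect the known terms of each column as K = Σ(ρt)_known − 3356 × (depth of known layers): K_A = 5842.46 − 3356×2.99 = −4191.98; K_B = 56867 − 3356×(4.62 + 20.5) = −27435.72.
Balance: K_A − x×(3356 − 2676) = K_B, so x = (K_A − K_B)/(3356 − 2676) = 23243.7/680 = 34.2 km.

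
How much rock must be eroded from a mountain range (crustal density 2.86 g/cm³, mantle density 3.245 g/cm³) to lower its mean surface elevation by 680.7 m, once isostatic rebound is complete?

5740 m

Net drop Δ = e − u = e − e ρ_c/ρ_m = e (ρ_m − ρ_c)/ρ_m.
e = Δ ρ_m/(ρ_m − ρ_c) = 680.7 m × 3.245/0.385 = 5740 m.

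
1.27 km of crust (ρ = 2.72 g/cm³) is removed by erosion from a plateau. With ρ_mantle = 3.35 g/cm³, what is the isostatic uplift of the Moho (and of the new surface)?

Unloading: uplift u = e ρ_c/ρ_m = 1.27 km × 2.72/3.35 = 1.03 km.

1.03 km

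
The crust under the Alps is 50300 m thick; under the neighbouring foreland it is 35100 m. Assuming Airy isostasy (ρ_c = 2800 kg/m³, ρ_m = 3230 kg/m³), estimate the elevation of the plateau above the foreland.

Excess crust Δ = 50300 m − 35100 m = 15200 m, split between elevation h and root r with h + r = Δ.
Airy balance ρ_c h = (ρ_m − ρ_c) r gives r = h ρ_c/(ρ_m − ρ_c), so h (1 + ρ_c/(ρ_m − ρ_c)) = Δ, i.e. h = Δ (ρ_m − ρ_c)/ρ_m.
h = 15200 m × 430/3230 = 2020 m.

2020 m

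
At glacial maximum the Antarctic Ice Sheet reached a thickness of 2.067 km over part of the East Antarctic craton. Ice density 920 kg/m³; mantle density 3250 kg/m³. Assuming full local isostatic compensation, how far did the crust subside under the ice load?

For local isostatic compensation: the ice load ρ_ice t is balanced by mantle displaced below, ρ_m s.
s = t ρ_ice / ρ_m = 2.067 km × 920/3250 = 0.585 km.

0.585 km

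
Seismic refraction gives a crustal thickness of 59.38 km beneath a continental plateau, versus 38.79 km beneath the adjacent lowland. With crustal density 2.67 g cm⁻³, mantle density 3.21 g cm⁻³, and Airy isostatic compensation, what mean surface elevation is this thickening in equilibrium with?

Excess crust Δ = 59.38 km − 38.79 km = 20.59 km, split between elevation h and root r with h + r = Δ.
Airy balance ρ_c h = (ρ_m − ρ_c) r gives r = h ρ_c/(ρ_m − ρ_c), so h (1 + ρ_c/(ρ_m − ρ_c)) = Δ, i.e. h = Δ (ρ_m − ρ_c)/ρ_m.
h = 20.59 km × 0.54/3.21 = 3.46 km.

3.46 km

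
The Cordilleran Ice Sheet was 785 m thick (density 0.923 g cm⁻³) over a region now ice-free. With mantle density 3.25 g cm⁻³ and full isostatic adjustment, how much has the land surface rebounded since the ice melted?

Removing the load lets mantle flow back in; uplift u satisfies ρ_ice t = ρ_m u.
u = t ρ_ice/ρ_m = 785 m × 0.923/3.25 = 223 m.

223 m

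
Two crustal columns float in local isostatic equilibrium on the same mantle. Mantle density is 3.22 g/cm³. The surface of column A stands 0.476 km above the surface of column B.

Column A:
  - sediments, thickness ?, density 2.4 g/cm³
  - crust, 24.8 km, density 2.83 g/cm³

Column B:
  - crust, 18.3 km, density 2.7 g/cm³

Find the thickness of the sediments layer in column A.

Take the compensation level at the base of the deeper column (depth z_c below the surface of column A) and equate Σ ρ_i t_i down to z_c; mantle fills any gap and the z_c terms cancel.
Column A: x×2.4 + 24.8×2.83 + (z_c − 24.8 − x)×3.22
Column B: 0.476×0 + 18.3×2.7 + (z_c − 0.476 − 18.3)×3.22
The z_c×3.22 term appears on both sides and cancels. Collect the known terms of each column as K = Σ(ρt)_known − 3.22 × (depth of known layers): K_A = 70.184 − 3.22×24.8 = −9.672; K_B = 49.41 − 3.22×(0.476 + 18.3) = −11.04872.
Balance: K_A − x×(3.22 − 2.4) = K_B, so x = (K_A − K_B)/(3.22 − 2.4) = 1.37672/0.82 = 1.68 km.

1.68 km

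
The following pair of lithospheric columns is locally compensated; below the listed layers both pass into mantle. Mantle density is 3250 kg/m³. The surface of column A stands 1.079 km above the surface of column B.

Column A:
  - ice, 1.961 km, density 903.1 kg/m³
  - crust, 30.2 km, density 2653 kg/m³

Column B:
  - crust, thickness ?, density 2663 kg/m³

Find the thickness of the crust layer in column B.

Take the compensation level at the base of the deeper column (depth z_c below the surface of column A) and equate Σ ρ_i t_i down to z_c; mantle fills any gap and the z_c terms cancel.
Column A: 1.961×903.1 + 30.2×2653 + (z_c − 32.161)×3250
Column B: 1.079×0 + x×2663 + (z_c − 1.079 − 0 − x)×3250
The z_c×3250 term appears on both sides and cancels. Collect the known terms of each column as K = Σ(ρt)_known − 3250 × (depth of known layers): K_A = 81891.5791 − 3250×32.161 = −22631.6709; K_B = 0 − 3250×(1.079 + 0) = −3506.75.
Balance: K_A = K_B − x×(3250 − 2663), so x = (K_B − K_A)/(3250 − 2663) = 19124.9/587 = 32.6 km.

32.6 km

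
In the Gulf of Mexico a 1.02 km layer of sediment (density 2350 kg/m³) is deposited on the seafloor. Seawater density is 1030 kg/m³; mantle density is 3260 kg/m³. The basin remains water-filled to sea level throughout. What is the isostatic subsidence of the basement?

0.604 km

Submarine loading: the sediment displaces seawater, and the subsidence is in turn flooded, so s (ρ_m − ρ_w) = t (ρ_sed − ρ_w).
s = 1.02 km × (2350 − 1030) / (3260 − 1030) = 0.604 km.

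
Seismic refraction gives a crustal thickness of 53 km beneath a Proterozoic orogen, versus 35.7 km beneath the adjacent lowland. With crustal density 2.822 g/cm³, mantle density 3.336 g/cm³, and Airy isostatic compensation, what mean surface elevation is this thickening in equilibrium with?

2.67 km

Excess crust Δ = 53 km − 35.7 km = 17.3 km, split between elevation h and root r with h + r = Δ.
Airy balance ρ_c h = (ρ_m − ρ_c) r gives r = h ρ_c/(ρ_m − ρ_c), so h (1 + ρ_c/(ρ_m − ρ_c)) = Δ, i.e. h = Δ (ρ_m − ρ_c)/ρ_m.
h = 17.3 km × 0.514/3.336 = 2.67 km.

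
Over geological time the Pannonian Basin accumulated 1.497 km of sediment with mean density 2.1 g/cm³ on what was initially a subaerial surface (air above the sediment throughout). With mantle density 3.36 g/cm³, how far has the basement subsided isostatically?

0.936 km

Subaerial load: s = t ρ_sed / ρ_m = 1.497 km × 2.1/3.36 = 0.936 km.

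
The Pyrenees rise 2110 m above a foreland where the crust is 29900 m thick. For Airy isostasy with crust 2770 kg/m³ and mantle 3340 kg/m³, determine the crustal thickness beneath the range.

Root depth r = h ρ_c / (ρ_m − ρ_c) = 2110 m × 2770 / 570 = 10250 m.
Total thickness = T + h + r = 29900 m + 2110 m + 10250 m = 42300 m.

42300 m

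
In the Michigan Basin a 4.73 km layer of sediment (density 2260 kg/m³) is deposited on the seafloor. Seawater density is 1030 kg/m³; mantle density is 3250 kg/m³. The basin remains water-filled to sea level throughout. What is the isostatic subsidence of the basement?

2.62 km

Submarine loading: the sediment displaces seawater, and the subsidence is in turn flooded, so s (ρ_m − ρ_w) = t (ρ_sed − ρ_w).
s = 4.73 km × (2260 − 1030) / (3250 − 1030) = 2.62 km.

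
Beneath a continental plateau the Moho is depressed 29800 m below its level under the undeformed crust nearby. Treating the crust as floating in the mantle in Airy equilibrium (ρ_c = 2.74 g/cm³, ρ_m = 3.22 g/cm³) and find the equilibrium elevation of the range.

Balancing pressure at the compensation depth: ρ_c h = (ρ_m − ρ_c) r.
h = r (ρ_m − ρ_c) / ρ_c = 29800 m × (3.22 − 2.74) / 2.74 = 5220 m.

5220 m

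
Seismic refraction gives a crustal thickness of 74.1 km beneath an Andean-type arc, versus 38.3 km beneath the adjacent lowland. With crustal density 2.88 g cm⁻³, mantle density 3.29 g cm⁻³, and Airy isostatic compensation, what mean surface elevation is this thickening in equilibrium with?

4.46 km

Excess crust Δ = 74.1 km − 38.3 km = 35.8 km, split between elevation h and root r with h + r = Δ.
Airy balance ρ_c h = (ρ_m − ρ_c) r gives r = h ρ_c/(ρ_m − ρ_c), so h (1 + ρ_c/(ρ_m − ρ_c)) = Δ, i.e. h = Δ (ρ_m − ρ_c)/ρ_m.
h = 35.8 km × 0.41/3.29 = 4.46 km.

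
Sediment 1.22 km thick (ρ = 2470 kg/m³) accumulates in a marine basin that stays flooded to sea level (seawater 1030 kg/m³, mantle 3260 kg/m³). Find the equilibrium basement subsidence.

Submarine loading: the sediment displaces seawater, and the subsidence is in turn flooded, so s (ρ_m − ρ_w) = t (ρ_sed − ρ_w).
s = 1.22 km × (2470 − 1030) / (3260 − 1030) = 0.788 km.

0.788 km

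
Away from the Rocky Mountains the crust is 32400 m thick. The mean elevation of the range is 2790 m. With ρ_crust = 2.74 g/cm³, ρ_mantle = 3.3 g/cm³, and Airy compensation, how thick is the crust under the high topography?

48800 m

Root depth r = h ρ_c / (ρ_m − ρ_c) = 2790 m × 2.74 / 0.56 = 13650 m.
Total thickness = T + h + r = 32400 m + 2790 m + 13650 m = 48800 m.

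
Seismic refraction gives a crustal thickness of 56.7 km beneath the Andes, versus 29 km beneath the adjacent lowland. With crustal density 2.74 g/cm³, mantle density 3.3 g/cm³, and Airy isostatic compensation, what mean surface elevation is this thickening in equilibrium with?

Excess crust Δ = 56.7 km − 29 km = 27.7 km, split between elevation h and root r with h + r = Δ.
Airy balance ρ_c h = (ρ_m − ρ_c) r gives r = h ρ_c/(ρ_m − ρ_c), so h (1 + ρ_c/(ρ_m − ρ_c)) = Δ, i.e. h = Δ (ρ_m − ρ_c)/ρ_m.
h = 27.7 km × 0.56/3.3 = 4.7 km.

4.7 km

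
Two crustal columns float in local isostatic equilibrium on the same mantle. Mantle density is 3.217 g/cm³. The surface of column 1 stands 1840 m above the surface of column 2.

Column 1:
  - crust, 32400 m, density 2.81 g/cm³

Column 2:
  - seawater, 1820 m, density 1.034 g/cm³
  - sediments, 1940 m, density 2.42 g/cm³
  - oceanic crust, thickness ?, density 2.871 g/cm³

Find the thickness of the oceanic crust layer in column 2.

Take the compensation level at the base of the deeper column (depth z_c below the surface of column 1) and equate Σ ρ_i t_i down to z_c; mantle fills any gap and the z_c terms cancel.
Column 1: 32400×2.81 + (z_c − 32400)×3.217
Column 2: 1840×0 + 1820×1.034 + 1940×2.42 + x×2.871 + (z_c − 1840 − 3760 − x)×3.217
The z_c×3.217 term appears on both sides and cancels. Collect the known terms of each column as K = Σ(ρt)_known − 3.217 × (depth of known layers): K_1 = 91044 − 3.217×32400 = −13186.8; K_2 = 6576.68 − 3.217×(1840 + 3760) = −11438.52.
Balance: K_1 = K_2 − x×(3.217 − 2.871), so x = (K_2 − K_1)/(3.217 − 2.871) = 1748.28/0.346 = 5050 m.

5050 m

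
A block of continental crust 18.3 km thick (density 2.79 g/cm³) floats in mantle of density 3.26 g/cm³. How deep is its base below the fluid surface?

15.7 km

Draft d = t ρ_obj/ρ_fluid = 18.3 km × 2.79/3.26 = 15.7 km.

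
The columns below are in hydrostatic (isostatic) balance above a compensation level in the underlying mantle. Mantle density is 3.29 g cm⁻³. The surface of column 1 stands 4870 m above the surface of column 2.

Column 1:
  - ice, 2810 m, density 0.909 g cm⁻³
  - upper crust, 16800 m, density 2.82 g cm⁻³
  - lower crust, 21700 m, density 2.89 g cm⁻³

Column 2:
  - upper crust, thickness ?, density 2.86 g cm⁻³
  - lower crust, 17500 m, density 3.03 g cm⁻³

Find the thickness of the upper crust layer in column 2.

6270 m

Take the compensation level at the base of the deeper column (depth z_c below the surface of column 1) and equate Σ ρ_i t_i down to z_c; mantle fills any gap and the z_c terms cancel.
Column 1: 2810×0.909 + 16800×2.82 + 21700×2.89 + (z_c − 41310)×3.29
Column 2: 4870×0 + x×2.86 + 17500×3.03 + (z_c − 4870 − 17500 − x)×3.29
The z_c×3.29 term appears on both sides and cancels. Collect the known terms of each column as K = Σ(ρt)_known − 3.29 × (depth of known layers): K_1 = 112643.29 − 3.29×41310 = −23266.61; K_2 = 53025 − 3.29×(4870 + 17500) = −20572.3.
Balance: K_1 = K_2 − x×(3.29 − 2.86), so x = (K_2 − K_1)/(3.29 − 2.86) = 2694.31/0.43 = 6270 m.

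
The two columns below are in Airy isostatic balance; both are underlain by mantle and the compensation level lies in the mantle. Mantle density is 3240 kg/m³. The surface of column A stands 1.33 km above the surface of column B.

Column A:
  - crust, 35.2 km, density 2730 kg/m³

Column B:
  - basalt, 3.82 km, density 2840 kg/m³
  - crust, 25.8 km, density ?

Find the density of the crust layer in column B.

Take the compensation level at the base of the deeper column (depth z_c below the surface of column A) and equate Σ ρ_i t_i down to z_c; mantle fills any gap and the z_c terms cancel.
Column A: 35.2×2730 + (z_c − 35.2)×3240
Column B: 1.33×0 + 3.82×2840 + 25.8×ρ + (z_c − 1.33 − 29.62)×3240
The z_c×3240 term appears on both sides and cancels. Collect the known terms of each column as K = Σ(ρt)_known − 3240 × (depth of known layers): K_A = 96096 − 3240×35.2 = −17952; K_B = 10848.8 − 3240×(1.33 + 29.62) = −89429.2.
Balance: K_A = K_B + 25.8×ρ, so ρ = (K_A − K_B)/25.8 = 71477.2/25.8 = 2770 kg/m³.

2770 kg/m³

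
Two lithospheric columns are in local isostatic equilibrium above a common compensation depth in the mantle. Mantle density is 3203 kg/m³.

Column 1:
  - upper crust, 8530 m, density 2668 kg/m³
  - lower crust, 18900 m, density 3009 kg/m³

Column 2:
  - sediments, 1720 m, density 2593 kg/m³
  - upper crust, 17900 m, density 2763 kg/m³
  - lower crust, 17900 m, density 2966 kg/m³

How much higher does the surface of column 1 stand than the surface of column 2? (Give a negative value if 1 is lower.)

−1540 m

For any compensation level in the mantle, the mantle terms cancel and isostasy reduces to e = (Σt_1 − Σt_2) − (Σ(ρt)_1 − Σ(ρt)_2) / ρ_m.
Σt_1 = 27430 m; Σt_2 = 37520 m; Σ(ρt)_1 = 79628140; Σ(ρt)_2 = 107009060 (in m·kg/m³).
e = (27430 − 37520) − (79628140 − 107009060) / 3203 = −1540 m.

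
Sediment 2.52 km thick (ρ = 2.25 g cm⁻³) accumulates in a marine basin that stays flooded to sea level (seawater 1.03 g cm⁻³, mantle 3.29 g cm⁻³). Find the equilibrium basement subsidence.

Submarine loading: the sediment displaces seawater, and the subsidence is in turn flooded, so s (ρ_m − ρ_w) = t (ρ_sed − ρ_w).
s = 2.52 km × (2.25 − 1.03) / (3.29 − 1.03) = 1.36 km.

1.36 km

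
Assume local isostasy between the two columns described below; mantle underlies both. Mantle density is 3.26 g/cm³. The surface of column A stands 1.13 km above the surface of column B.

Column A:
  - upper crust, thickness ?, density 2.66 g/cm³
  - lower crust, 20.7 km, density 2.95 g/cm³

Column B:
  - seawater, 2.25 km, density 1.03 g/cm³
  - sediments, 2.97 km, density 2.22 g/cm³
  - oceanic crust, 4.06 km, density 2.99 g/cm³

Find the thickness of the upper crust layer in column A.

Take the compensation level at the base of the deeper column (depth z_c below the surface of column A) and equate Σ ρ_i t_i down to z_c; mantle fills any gap and the z_c terms cancel.
Column A: x×2.66 + 20.7×2.95 + (z_c − 20.7 − x)×3.26
Column B: 1.13×0 + 2.25×1.03 + 2.97×2.22 + 4.06×2.99 + (z_c − 1.13 − 9.28)×3.26
The z_c×3.26 term appears on both sides and cancels. Collect the known terms of each column as K = Σ(ρt)_known − 3.26 × (depth of known layers): K_A = 61.065 − 3.26×20.7 = −6.417; K_B = 21.0503 − 3.26×(1.13 + 9.28) = −12.8863.
Balance: K_A − x×(3.26 − 2.66) = K_B, so x = (K_A − K_B)/(3.26 − 2.66) = 6.4693/0.6 = 10.8 km.

10.8 km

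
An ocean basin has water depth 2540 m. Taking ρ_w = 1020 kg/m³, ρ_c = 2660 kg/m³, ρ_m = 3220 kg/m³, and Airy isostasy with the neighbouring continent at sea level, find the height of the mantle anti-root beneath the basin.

By Archimedes' principle applied to the lithosphere: replacing crust with seawater at the top is compensated by replacing crust with mantle at the base: d (ρ_c − ρ_w) = a (ρ_m − ρ_c).
a = d (ρ_c − ρ_w)/(ρ_m − ρ_c) = 2540 m × 1640/560 = 7440 m.

7440 m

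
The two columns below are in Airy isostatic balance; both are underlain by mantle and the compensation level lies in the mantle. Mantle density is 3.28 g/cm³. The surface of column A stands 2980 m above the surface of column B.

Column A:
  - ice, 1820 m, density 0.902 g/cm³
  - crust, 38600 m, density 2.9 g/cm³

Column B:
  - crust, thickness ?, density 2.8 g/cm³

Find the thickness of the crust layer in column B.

19200 m

Take the compensation level at the base of the deeper column (depth z_c below the surface of column A) and equate Σ ρ_i t_i down to z_c; mantle fills any gap and the z_c terms cancel.
Column A: 1820×0.902 + 38600×2.9 + (z_c − 40420)×3.28
Column B: 2980×0 + x×2.8 + (z_c − 2980 − 0 − x)×3.28
The z_c×3.28 term appears on both sides and cancels. Collect the known terms of each column as K = Σ(ρt)_known − 3.28 × (depth of known layers): K_A = 113581.64 − 3.28×40420 = −18995.96; K_B = 0 − 3.28×(2980 + 0) = −9774.4.
Balance: K_A = K_B − x×(3.28 − 2.8), so x = (K_B − K_A)/(3.28 − 2.8) = 9221.56/0.48 = 19200 m.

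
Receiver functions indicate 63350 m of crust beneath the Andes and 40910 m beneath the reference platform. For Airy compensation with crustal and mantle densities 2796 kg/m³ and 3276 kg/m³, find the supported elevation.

Excess crust Δ = 63350 m − 40910 m = 22440 m, split between elevation h and root r with h + r = Δ.
Airy balance ρ_c h = (ρ_m − ρ_c) r gives r = h ρ_c/(ρ_m − ρ_c), so h (1 + ρ_c/(ρ_m − ρ_c)) = Δ, i.e. h = Δ (ρ_m − ρ_c)/ρ_m.
h = 22440 m × 480/3276 = 3290 m.

3290 m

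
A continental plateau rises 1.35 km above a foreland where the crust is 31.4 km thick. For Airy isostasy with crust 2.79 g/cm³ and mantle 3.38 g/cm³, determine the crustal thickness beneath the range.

39.1 km

Root depth r = h ρ_c / (ρ_m − ρ_c) = 1.35 km × 2.79 / 0.59 = 6.384 km.
Total thickness = T + h + r = 31.4 km + 1.35 km + 6.384 km = 39.1 km.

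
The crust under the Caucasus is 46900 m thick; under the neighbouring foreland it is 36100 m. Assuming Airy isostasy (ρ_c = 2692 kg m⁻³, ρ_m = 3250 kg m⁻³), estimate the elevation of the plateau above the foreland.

Excess crust Δ = 46900 m − 36100 m = 10800 m, split between elevation h and root r with h + r = Δ.
Airy balance ρ_c h = (ρ_m − ρ_c) r gives r = h ρ_c/(ρ_m − ρ_c), so h (1 + ρ_c/(ρ_m − ρ_c)) = Δ, i.e. h = Δ (ρ_m − ρ_c)/ρ_m.
h = 10800 m × 558/3250 = 1850 m.

1850 m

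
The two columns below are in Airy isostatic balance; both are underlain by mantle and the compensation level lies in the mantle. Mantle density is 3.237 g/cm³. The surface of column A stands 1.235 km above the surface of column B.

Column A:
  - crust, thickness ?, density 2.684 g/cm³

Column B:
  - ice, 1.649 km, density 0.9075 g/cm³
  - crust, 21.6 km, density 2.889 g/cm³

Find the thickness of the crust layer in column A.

27.8 km

Take the compensation level at the base of the deeper column (depth z_c below the surface of column A) and equate Σ ρ_i t_i down to z_c; mantle fills any gap and the z_c terms cancel.
Column A: x×2.684 + (z_c − 0 − x)×3.237
Column B: 1.235×0 + 1.649×0.9075 + 21.6×2.889 + (z_c − 1.235 − 23.249)×3.237
The z_c×3.237 term appears on both sides and cancels. Collect the known terms of each column as K = Σ(ρt)_known − 3.237 × (depth of known layers): K_A = 0 − 3.237×0 = 0; K_B = 63.8988675 − 3.237×(1.235 + 23.249) = −15.3558405.
Balance: K_A − x×(3.237 − 2.684) = K_B, so x = (K_A − K_B)/(3.237 − 2.684) = 15.3558/0.553 = 27.8 km.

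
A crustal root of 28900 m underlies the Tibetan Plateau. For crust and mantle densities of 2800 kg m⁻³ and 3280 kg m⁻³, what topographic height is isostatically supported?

4950 m

By Archimedes' principle applied to the lithosphere: ρ_c h = (ρ_m − ρ_c) r.
h = r (ρ_m − ρ_c) / ρ_c = 28900 m × (3280 − 2800) / 2800 = 4950 m.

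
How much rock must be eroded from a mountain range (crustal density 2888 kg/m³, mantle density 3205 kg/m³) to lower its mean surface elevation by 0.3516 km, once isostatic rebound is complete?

Net drop Δ = e − u = e − e ρ_c/ρ_m = e (ρ_m − ρ_c)/ρ_m.
e = Δ ρ_m/(ρ_m − ρ_c) = 0.3516 km × 3205/317 = 3.55 km.

3.55 km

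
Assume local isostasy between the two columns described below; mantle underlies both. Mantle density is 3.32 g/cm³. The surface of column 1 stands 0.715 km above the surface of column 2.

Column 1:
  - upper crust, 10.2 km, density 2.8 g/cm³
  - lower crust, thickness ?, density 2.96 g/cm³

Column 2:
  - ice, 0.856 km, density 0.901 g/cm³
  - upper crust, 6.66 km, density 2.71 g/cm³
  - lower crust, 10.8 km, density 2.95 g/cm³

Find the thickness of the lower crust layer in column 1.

Take the compensation level at the base of the deeper column (depth z_c below the surface of column 1) and equate Σ ρ_i t_i down to z_c; mantle fills any gap and the z_c terms cancel.
Column 1: 10.2×2.8 + x×2.96 + (z_c − 10.2 − x)×3.32
Column 2: 0.715×0 + 0.856×0.901 + 6.66×2.71 + 10.8×2.95 + (z_c − 0.715 − 18.316)×3.32
The z_c×3.32 term appears on both sides and cancels. Collect the known terms of each column as K = Σ(ρt)_known − 3.32 × (depth of known layers): K_1 = 28.56 − 3.32×10.2 = −5.304; K_2 = 50.679856 − 3.32×(0.715 + 18.316) = −12.503064.
Balance: K_1 − x×(3.32 − 2.96) = K_2, so x = (K_1 − K_2)/(3.32 − 2.96) = 7.19906/0.36 = 20 km.

20 km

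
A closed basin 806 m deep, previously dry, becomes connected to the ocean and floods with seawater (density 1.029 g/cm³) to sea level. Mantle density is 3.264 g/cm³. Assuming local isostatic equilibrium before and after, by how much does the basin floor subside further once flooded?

After flooding the water column is d + s deep. Its weight must equal the weight of mantle displaced by the extra subsidence s: (d + s) ρ_w = s ρ_m.
s = d ρ_w / (ρ_m − ρ_w) = 806 m × 1.029/(3.264 − 1.029) = 371 m.

371 m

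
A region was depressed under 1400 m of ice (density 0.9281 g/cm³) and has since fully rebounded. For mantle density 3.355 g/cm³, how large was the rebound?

387 m

Removing the load lets mantle flow back in; uplift u satisfies ρ_ice t = ρ_m u.
u = t ρ_ice/ρ_m = 1400 m × 0.9281/3.355 = 387 m.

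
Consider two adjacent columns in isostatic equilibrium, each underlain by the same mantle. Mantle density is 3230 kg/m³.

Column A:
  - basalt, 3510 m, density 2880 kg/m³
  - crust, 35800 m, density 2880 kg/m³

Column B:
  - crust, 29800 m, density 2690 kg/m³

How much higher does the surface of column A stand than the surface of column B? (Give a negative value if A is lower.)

For any compensation level in the mantle, the mantle terms cancel and isostasy reduces to e = (Σt_A − Σt_B) − (Σ(ρt)_A − Σ(ρt)_B) / ρ_m.
Σt_A = 39310 m; Σt_B = 29800 m; Σ(ρt)_A = 113212800; Σ(ρt)_B = 80162000 (in m·kg/m³).
e = (39310 − 29800) − (113212800 − 80162000) / 3230 = −722 m.

−722 m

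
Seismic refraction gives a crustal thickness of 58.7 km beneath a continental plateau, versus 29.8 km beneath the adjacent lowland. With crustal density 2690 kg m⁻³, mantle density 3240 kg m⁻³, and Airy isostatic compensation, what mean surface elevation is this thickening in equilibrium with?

4.91 km

Excess crust Δ = 58.7 km − 29.8 km = 28.9 km, split between elevation h and root r with h + r = Δ.
Airy balance ρ_c h = (ρ_m − ρ_c) r gives r = h ρ_c/(ρ_m − ρ_c), so h (1 + ρ_c/(ρ_m − ρ_c)) = Δ, i.e. h = Δ (ρ_m − ρ_c)/ρ_m.
h = 28.9 km × 550/3240 = 4.91 km.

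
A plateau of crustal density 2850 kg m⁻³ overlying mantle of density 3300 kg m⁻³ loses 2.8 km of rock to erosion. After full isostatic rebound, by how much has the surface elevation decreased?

Rebound u = e ρ_c/ρ_m = 2.8 km × 2850/3300 = 2.418 km.
Net surface drop = e − u = 2.8 km − 2.418 km = e (ρ_m − ρ_c)/ρ_m = 0.382 km.

0.382 km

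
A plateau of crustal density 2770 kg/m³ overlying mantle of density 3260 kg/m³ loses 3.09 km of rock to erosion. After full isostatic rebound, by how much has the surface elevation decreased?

Rebound u = e ρ_c/ρ_m = 3.09 km × 2770/3260 = 2.626 km.
Net surface drop = e − u = 3.09 km − 2.626 km = e (ρ_m − ρ_c)/ρ_m = 0.464 km.

0.464 km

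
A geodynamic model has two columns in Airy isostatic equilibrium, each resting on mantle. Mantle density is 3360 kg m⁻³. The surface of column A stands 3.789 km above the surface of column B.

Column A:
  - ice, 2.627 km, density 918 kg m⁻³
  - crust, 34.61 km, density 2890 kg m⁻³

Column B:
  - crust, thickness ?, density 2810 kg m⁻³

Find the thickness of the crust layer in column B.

Take the compensation level at the base of the deeper column (depth z_c below the surface of column A) and equate Σ ρ_i t_i down to z_c; mantle fills any gap and the z_c terms cancel.
Column A: 2.627×918 + 34.61×2890 + (z_c − 37.237)×3360
Column B: 3.789×0 + x×2810 + (z_c − 3.789 − 0 − x)×3360
The z_c×3360 term appears on both sides and cancels. Collect the known terms of each column as K = Σ(ρt)_known − 3360 × (depth of known layers): K_A = 102434.486 − 3360×37.237 = −22681.834; K_B = 0 − 3360×(3.789 + 0) = −12731.04.
Balance: K_A = K_B − x×(3360 − 2810), so x = (K_B − K_A)/(3360 − 2810) = 9950.79/550 = 18.1 km.

18.1 km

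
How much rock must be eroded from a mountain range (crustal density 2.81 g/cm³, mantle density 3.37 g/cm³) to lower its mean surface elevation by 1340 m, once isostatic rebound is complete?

8060 m

Net drop Δ = e − u = e − e ρ_c/ρ_m = e (ρ_m − ρ_c)/ρ_m.
e = Δ ρ_m/(ρ_m − ρ_c) = 1340 m × 3.37/0.56 = 8060 m.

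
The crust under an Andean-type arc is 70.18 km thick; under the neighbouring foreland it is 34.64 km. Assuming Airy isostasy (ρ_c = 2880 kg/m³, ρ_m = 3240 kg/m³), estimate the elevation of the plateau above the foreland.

3.95 km

Excess crust Δ = 70.18 km − 34.64 km = 35.54 km, split between elevation h and root r with h + r = Δ.
Airy balance ρ_c h = (ρ_m − ρ_c) r gives r = h ρ_c/(ρ_m − ρ_c), so h (1 + ρ_c/(ρ_m − ρ_c)) = Δ, i.e. h = Δ (ρ_m − ρ_c)/ρ_m.
h = 35.54 km × 360/3240 = 3.95 km.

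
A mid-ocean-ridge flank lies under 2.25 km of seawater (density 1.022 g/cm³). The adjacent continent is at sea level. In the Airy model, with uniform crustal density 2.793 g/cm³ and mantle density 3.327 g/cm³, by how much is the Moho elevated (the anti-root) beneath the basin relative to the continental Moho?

In Airy isostatic equilibrium: replacing crust with seawater at the top is compensated by replacing crust with mantle at the base: d (ρ_c − ρ_w) = a (ρ_m − ρ_c).
a = d (ρ_c − ρ_w)/(ρ_m − ρ_c) = 2.25 km × 1.771/0.534 = 7.46 km.

7.46 km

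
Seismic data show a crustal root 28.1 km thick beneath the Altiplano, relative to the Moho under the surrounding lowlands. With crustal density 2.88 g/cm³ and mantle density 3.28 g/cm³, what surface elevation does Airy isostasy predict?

In Airy isostatic equilibrium: ρ_c h = (ρ_m − ρ_c) r.
h = r (ρ_m − ρ_c) / ρ_c = 28.1 km × (3.28 − 2.88) / 2.88 = 3.9 km.

3.9 km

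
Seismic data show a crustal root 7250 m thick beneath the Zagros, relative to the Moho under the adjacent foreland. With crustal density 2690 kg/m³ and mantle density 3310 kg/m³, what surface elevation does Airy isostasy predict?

In Airy isostatic equilibrium: ρ_c h = (ρ_m − ρ_c) r.
h = r (ρ_m − ρ_c) / ρ_c = 7250 m × (3310 − 2690) / 2690 = 1670 m.

1670 m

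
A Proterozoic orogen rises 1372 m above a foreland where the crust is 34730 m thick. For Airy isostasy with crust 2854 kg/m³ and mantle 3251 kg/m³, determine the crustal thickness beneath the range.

46000 m

Root depth r = h ρ_c / (ρ_m − ρ_c) = 1372 m × 2854 / 397 = 9863 m.
Total thickness = T + h + r = 34730 m + 1372 m + 9863 m = 46000 m.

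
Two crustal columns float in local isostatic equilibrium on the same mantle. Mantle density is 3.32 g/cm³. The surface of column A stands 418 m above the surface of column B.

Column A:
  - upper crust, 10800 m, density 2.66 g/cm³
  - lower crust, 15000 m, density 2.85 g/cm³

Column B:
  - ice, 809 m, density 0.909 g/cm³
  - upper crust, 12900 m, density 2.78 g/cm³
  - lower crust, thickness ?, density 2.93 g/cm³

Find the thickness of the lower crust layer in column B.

9930 m

Take the compensation level at the base of the deeper column (depth z_c below the surface of column A) and equate Σ ρ_i t_i down to z_c; mantle fills any gap and the z_c terms cancel.
Column A: 10800×2.66 + 15000×2.85 + (z_c − 25800)×3.32
Column B: 418×0 + 809×0.909 + 12900×2.78 + x×2.93 + (z_c − 418 − 13709 − x)×3.32
The z_c×3.32 term appears on both sides and cancels. Collect the known terms of each column as K = Σ(ρt)_known − 3.32 × (depth of known layers): K_A = 71478 − 3.32×25800 = −14178; K_B = 36597.381 − 3.32×(418 + 13709) = −10304.259.
Balance: K_A = K_B − x×(3.32 − 2.93), so x = (K_B − K_A)/(3.32 − 2.93) = 3873.74/0.39 = 9930 m.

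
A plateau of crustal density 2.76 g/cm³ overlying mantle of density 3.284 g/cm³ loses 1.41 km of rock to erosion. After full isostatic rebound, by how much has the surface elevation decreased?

Rebound u = e ρ_c/ρ_m = 1.41 km × 2.76/3.284 = 1.185 km.
Net surface drop = e − u = 1.41 km − 1.185 km = e (ρ_m − ρ_c)/ρ_m = 0.225 km.

0.225 km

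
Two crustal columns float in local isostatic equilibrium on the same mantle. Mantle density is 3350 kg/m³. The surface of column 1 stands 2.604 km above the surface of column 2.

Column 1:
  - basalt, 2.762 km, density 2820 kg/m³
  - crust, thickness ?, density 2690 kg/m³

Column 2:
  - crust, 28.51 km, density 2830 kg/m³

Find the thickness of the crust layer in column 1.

33.5 km

Take the compensation level at the base of the deeper column (depth z_c below the surface of column 1) and equate Σ ρ_i t_i down to z_c; mantle fills any gap and the z_c terms cancel.
Column 1: 2.762×2820 + x×2690 + (z_c − 2.762 − x)×3350
Column 2: 2.604×0 + 28.51×2830 + (z_c − 2.604 − 28.51)×3350
The z_c×3350 term appears on both sides and cancels. Collect the known terms of each column as K = Σ(ρt)_known − 3350 × (depth of known layers): K_1 = 7788.84 − 3350×2.762 = −1463.86; K_2 = 80683.3 − 3350×(2.604 + 28.51) = −23548.6.
Balance: K_1 − x×(3350 − 2690) = K_2, so x = (K_1 − K_2)/(3350 − 2690) = 22084.7/660 = 33.5 km.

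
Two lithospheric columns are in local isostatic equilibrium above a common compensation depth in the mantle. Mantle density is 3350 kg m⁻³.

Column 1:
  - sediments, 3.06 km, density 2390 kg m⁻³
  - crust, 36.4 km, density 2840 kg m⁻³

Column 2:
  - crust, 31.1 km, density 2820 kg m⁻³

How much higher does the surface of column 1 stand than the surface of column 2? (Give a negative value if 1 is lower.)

1.5 km

For any compensation level in the mantle, the mantle terms cancel and isostasy reduces to e = (Σt_1 − Σt_2) − (Σ(ρt)_1 − Σ(ρt)_2) / ρ_m.
Σt_1 = 39.46 km; Σt_2 = 31.1 km; Σ(ρt)_1 = 110689.4; Σ(ρt)_2 = 87702 (in km·kg m⁻³).
e = (39.46 − 31.1) − (110689.4 − 87702) / 3350 = 1.5 km.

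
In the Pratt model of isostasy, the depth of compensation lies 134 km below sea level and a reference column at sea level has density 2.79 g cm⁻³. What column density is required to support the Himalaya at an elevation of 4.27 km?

Pratt balance: ρ_ref D = ρ (D + h).
ρ = ρ_ref D/(D + h) = 2.79 × 134 km/(134 km + 4.27 km) = 2.7 g cm⁻³.

2.7 g cm⁻³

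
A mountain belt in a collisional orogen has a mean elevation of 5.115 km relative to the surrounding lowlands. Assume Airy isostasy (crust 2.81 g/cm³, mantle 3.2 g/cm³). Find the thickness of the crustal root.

Equating mass per unit area of the two columns: the weight of the topography is balanced by the buoyancy of the root, ρ_c h = (ρ_m − ρ_c) r.
r = h · ρ_c / (ρ_m − ρ_c) = 5.115 km × 2.81 / (3.2 − 2.81) = 36.9 km.

36.9 km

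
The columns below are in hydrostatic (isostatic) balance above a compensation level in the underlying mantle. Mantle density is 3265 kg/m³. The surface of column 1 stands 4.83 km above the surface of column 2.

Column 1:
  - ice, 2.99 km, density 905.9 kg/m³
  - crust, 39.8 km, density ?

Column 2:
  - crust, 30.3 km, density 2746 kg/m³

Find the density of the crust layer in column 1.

2650 kg/m³

Take the compensation level at the base of the deeper column (depth z_c below the surface of column 1) and equate Σ ρ_i t_i down to z_c; mantle fills any gap and the z_c terms cancel.
Column 1: 2.99×905.9 + 39.8×ρ + (z_c − 42.79)×3265
Column 2: 4.83×0 + 30.3×2746 + (z_c − 4.83 − 30.3)×3265
The z_c×3265 term appears on both sides and cancels. Collect the known terms of each column as K = Σ(ρt)_known − 3265 × (depth of known layers): K_1 = 2708.641 − 3265×42.79 = −137000.709; K_2 = 83203.8 − 3265×(4.83 + 30.3) = −31495.65.
Balance: K_1 + 39.8×ρ = K_2, so ρ = (K_2 − K_1)/39.8 = 105505/39.8 = 2650 kg/m³.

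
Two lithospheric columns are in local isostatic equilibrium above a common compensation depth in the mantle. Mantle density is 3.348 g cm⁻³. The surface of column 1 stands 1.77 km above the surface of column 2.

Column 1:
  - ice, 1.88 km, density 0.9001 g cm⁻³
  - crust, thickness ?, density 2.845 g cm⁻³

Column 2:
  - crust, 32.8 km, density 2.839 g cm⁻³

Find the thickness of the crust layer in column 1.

35.8 km

Take the compensation level at the base of the deeper column (depth z_c below the surface of column 1) and equate Σ ρ_i t_i down to z_c; mantle fills any gap and the z_c terms cancel.
Column 1: 1.88×0.9001 + x×2.845 + (z_c − 1.88 − x)×3.348
Column 2: 1.77×0 + 32.8×2.839 + (z_c − 1.77 − 32.8)×3.348
The z_c×3.348 term appears on both sides and cancels. Collect the known terms of each column as K = Σ(ρt)_known − 3.348 × (depth of known layers): K_1 = 1.692188 − 3.348×1.88 = −4.602052; K_2 = 93.1192 − 3.348×(1.77 + 32.8) = −22.62116.
Balance: K_1 − x×(3.348 − 2.845) = K_2, so x = (K_1 − K_2)/(3.348 − 2.845) = 18.0191/0.503 = 35.8 km.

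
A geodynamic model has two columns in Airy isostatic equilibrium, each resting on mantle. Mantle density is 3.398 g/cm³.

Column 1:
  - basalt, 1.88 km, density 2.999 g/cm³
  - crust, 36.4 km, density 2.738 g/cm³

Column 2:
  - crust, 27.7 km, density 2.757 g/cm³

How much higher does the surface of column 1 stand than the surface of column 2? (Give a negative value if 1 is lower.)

For any compensation level in the mantle, the mantle terms cancel and isostasy reduces to e = (Σt_1 − Σt_2) − (Σ(ρt)_1 − Σ(ρt)_2) / ρ_m.
Σt_1 = 38.28 km; Σt_2 = 27.7 km; Σ(ρt)_1 = 105.30132; Σ(ρt)_2 = 76.3689 (in km·g/cm³).
e = (38.28 − 27.7) − (105.30132 − 76.3689) / 3.398 = 2.07 km.

2.07 km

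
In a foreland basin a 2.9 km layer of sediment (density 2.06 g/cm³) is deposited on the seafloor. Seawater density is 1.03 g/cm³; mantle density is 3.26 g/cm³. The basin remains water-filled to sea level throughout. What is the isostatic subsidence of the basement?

1.34 km

Submarine loading: the sediment displaces seawater, and the subsidence is in turn flooded, so s (ρ_m − ρ_w) = t (ρ_sed − ρ_w).
s = 2.9 km × (2.06 − 1.03) / (3.26 − 1.03) = 1.34 km.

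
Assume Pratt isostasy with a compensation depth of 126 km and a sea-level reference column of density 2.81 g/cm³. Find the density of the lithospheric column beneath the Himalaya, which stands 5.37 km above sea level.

2.7 g/cm³

Pratt balance: ρ_ref D = ρ (D + h).
ρ = ρ_ref D/(D + h) = 2.81 × 126 km/(126 km + 5.37 km) = 2.7 g/cm³.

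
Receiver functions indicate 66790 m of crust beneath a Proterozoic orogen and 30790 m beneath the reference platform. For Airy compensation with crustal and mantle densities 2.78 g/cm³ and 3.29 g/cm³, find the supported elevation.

Excess crust Δ = 66790 m − 30790 m = 36000 m, split between elevation h and root r with h + r = Δ.
Airy balance ρ_c h = (ρ_m − ρ_c) r gives r = h ρ_c/(ρ_m − ρ_c), so h (1 + ρ_c/(ρ_m − ρ_c)) = Δ, i.e. h = Δ (ρ_m − ρ_c)/ρ_m.
h = 36000 m × 0.51/3.29 = 5580 m.

5580 m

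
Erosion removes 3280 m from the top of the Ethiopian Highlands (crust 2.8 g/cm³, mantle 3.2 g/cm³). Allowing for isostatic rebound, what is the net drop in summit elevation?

Rebound u = e ρ_c/ρ_m = 3280 m × 2.8/3.2 = 2870 m.
Net surface drop = e − u = 3280 m − 2870 m = e (ρ_m − ρ_c)/ρ_m = 410 m.

410 m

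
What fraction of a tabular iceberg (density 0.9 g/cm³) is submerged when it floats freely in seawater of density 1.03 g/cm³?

Submerged fraction = ρ_obj/ρ_fluid = 0.9/1.03 = 0.874.

0.874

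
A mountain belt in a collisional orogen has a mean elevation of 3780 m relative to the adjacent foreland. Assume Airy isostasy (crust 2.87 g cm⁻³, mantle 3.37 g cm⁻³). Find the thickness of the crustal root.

For local isostatic compensation: the weight of the topography is balanced by the buoyancy of the root, ρ_c h = (ρ_m − ρ_c) r.
r = h · ρ_c / (ρ_m − ρ_c) = 3780 m × 2.87 / (3.37 − 2.87) = 21700 m.

21700 m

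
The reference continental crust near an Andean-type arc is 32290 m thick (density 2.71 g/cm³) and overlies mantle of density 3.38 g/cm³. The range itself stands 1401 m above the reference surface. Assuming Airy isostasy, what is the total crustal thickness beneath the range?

39400 m

Root depth r = h ρ_c / (ρ_m − ρ_c) = 1401 m × 2.71 / 0.67 = 5667 m.
Total thickness = T + h + r = 32290 m + 1401 m + 5667 m = 39400 m.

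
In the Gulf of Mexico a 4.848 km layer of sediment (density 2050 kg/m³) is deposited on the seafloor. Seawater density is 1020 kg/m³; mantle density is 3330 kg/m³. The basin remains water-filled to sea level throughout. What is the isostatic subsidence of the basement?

2.16 km

Submarine loading: the sediment displaces seawater, and the subsidence is in turn flooded, so s (ρ_m − ρ_w) = t (ρ_sed − ρ_w).
s = 4.848 km × (2050 − 1020) / (3330 − 1020) = 2.16 km.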